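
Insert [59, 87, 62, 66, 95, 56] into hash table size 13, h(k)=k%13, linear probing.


Insert 59: h=7 -> slot 7
Insert 87: h=9 -> slot 9
Insert 62: h=10 -> slot 10
Insert 66: h=1 -> slot 1
Insert 95: h=4 -> slot 4
Insert 56: h=4, 1 probes -> slot 5

Table: [None, 66, None, None, 95, 56, None, 59, None, 87, 62, None, None]


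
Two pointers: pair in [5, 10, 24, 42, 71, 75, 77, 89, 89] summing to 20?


lo=0(5)+hi=8(89)=94
lo=0(5)+hi=7(89)=94
lo=0(5)+hi=6(77)=82
lo=0(5)+hi=5(75)=80
lo=0(5)+hi=4(71)=76
lo=0(5)+hi=3(42)=47
lo=0(5)+hi=2(24)=29
lo=0(5)+hi=1(10)=15

No pair found


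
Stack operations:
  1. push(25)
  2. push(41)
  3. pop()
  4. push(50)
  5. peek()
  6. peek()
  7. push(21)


push(25) -> [25]
push(41) -> [25, 41]
pop()->41, [25]
push(50) -> [25, 50]
peek()->50
peek()->50
push(21) -> [25, 50, 21]

Final stack: [25, 50, 21]


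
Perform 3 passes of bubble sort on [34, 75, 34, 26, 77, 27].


Initial: [34, 75, 34, 26, 77, 27]
Pass 1: [34, 34, 26, 75, 27, 77] (3 swaps)
Pass 2: [34, 26, 34, 27, 75, 77] (2 swaps)
Pass 3: [26, 34, 27, 34, 75, 77] (2 swaps)

After 3 passes: [26, 34, 27, 34, 75, 77]


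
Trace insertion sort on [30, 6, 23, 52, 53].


Initial: [30, 6, 23, 52, 53]
Insert 6: [6, 30, 23, 52, 53]
Insert 23: [6, 23, 30, 52, 53]
Insert 52: [6, 23, 30, 52, 53]
Insert 53: [6, 23, 30, 52, 53]

Sorted: [6, 23, 30, 52, 53]


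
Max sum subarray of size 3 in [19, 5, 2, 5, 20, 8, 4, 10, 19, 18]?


[0:3]: 26
[1:4]: 12
[2:5]: 27
[3:6]: 33
[4:7]: 32
[5:8]: 22
[6:9]: 33
[7:10]: 47

Max: 47 at [7:10]


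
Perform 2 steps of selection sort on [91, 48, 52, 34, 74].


Initial: [91, 48, 52, 34, 74]
Step 1: min=34 at 3
  Swap: [34, 48, 52, 91, 74]
Step 2: min=48 at 1
  Swap: [34, 48, 52, 91, 74]

After 2 steps: [34, 48, 52, 91, 74]


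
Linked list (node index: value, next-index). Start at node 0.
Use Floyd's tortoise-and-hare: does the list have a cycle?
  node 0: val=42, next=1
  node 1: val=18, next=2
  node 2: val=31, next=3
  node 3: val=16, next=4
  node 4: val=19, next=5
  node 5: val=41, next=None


Floyd's tortoise (slow, +1) and hare (fast, +2):
  init: slow=0, fast=0
  step 1: slow=1, fast=2
  step 2: slow=2, fast=4
  step 3: fast 4->5->None, no cycle

Cycle: no


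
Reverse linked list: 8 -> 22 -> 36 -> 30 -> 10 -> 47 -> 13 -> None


Step 1: curr=8, set curr.next=prev(None) | reversed so far: 8
Step 2: curr=22, set curr.next=prev(8) | reversed so far: 22 -> 8
Step 3: curr=36, set curr.next=prev(22) | reversed so far: 36 -> 22 -> 8
Step 4: curr=30, set curr.next=prev(36) | reversed so far: 30 -> 36 -> 22 -> 8
Step 5: curr=10, set curr.next=prev(30) | reversed so far: 10 -> 30 -> 36 -> 22 -> 8
Step 6: curr=47, set curr.next=prev(10) | reversed so far: 47 -> 10 -> 30 -> 36 -> 22 -> 8
Step 7: curr=13, set curr.next=prev(47) | reversed so far: 13 -> 47 -> 10 -> 30 -> 36 -> 22 -> 8

13 -> 47 -> 10 -> 30 -> 36 -> 22 -> 8 -> None


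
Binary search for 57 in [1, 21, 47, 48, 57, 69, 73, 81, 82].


Step 1: lo=0, hi=8, mid=4, val=57

Found at index 4


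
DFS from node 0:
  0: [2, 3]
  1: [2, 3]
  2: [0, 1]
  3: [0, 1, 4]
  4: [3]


Visit 0, push [3, 2]
Visit 2, push [1]
Visit 1, push [3]
Visit 3, push [4]
Visit 4, push []

DFS order: [0, 2, 1, 3, 4]


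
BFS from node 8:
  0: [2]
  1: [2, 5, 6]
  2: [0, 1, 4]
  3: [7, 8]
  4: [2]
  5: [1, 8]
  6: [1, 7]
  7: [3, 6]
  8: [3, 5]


Visit 8, enqueue [3, 5]
Visit 3, enqueue [7]
Visit 5, enqueue [1]
Visit 7, enqueue [6]
Visit 1, enqueue [2]
Visit 6, enqueue []
Visit 2, enqueue [0, 4]
Visit 0, enqueue []
Visit 4, enqueue []

BFS order: [8, 3, 5, 7, 1, 6, 2, 0, 4]


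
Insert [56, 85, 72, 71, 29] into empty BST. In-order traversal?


Insert 56: root
Insert 85: R from 56
Insert 72: R from 56 -> L from 85
Insert 71: R from 56 -> L from 85 -> L from 72
Insert 29: L from 56

In-order: [29, 56, 71, 72, 85]


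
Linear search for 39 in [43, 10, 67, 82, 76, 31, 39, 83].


i=0: 43!=39
i=1: 10!=39
i=2: 67!=39
i=3: 82!=39
i=4: 76!=39
i=5: 31!=39
i=6: 39==39 found!

Found at 6, 7 comps


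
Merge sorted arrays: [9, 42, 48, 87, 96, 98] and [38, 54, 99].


Take 9 from A
Take 38 from B
Take 42 from A
Take 48 from A
Take 54 from B
Take 87 from A
Take 96 from A
Take 98 from A

Merged: [9, 38, 42, 48, 54, 87, 96, 98, 99]


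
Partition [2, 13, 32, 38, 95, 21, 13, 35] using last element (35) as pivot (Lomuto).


Pivot: 35
  2 <= 35: advance i (no swap)
  13 <= 35: advance i (no swap)
  32 <= 35: advance i (no swap)
  21 <= 35: swap -> [2, 13, 32, 21, 95, 38, 13, 35]
  13 <= 35: swap -> [2, 13, 32, 21, 13, 38, 95, 35]
Place pivot at 5: [2, 13, 32, 21, 13, 35, 95, 38]

Partitioned: [2, 13, 32, 21, 13, 35, 95, 38]


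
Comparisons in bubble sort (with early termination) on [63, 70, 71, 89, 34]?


Algorithm: bubble sort (with early termination)
Input: [63, 70, 71, 89, 34]
Sorted: [34, 63, 70, 71, 89]

10


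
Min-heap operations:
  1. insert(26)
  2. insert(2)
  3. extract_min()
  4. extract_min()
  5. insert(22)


insert(26) -> [26]
insert(2) -> [2, 26]
extract_min()->2, [26]
extract_min()->26, []
insert(22) -> [22]

Final heap: [22]


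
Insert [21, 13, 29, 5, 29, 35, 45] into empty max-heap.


Insert 21: [21]
Insert 13: [21, 13]
Insert 29: [29, 13, 21]
Insert 5: [29, 13, 21, 5]
Insert 29: [29, 29, 21, 5, 13]
Insert 35: [35, 29, 29, 5, 13, 21]
Insert 45: [45, 29, 35, 5, 13, 21, 29]

Final heap: [45, 29, 35, 5, 13, 21, 29]


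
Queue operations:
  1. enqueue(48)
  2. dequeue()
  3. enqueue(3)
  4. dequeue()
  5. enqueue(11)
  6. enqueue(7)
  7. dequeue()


enqueue(48) -> [48]
dequeue()->48, []
enqueue(3) -> [3]
dequeue()->3, []
enqueue(11) -> [11]
enqueue(7) -> [11, 7]
dequeue()->11, [7]

Final queue: [7]


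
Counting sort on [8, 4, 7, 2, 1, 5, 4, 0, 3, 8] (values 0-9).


Input: [8, 4, 7, 2, 1, 5, 4, 0, 3, 8]
Counts: [1, 1, 1, 1, 2, 1, 0, 1, 2, 0]

Sorted: [0, 1, 2, 3, 4, 4, 5, 7, 8, 8]


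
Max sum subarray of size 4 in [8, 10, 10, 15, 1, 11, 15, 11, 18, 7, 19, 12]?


[0:4]: 43
[1:5]: 36
[2:6]: 37
[3:7]: 42
[4:8]: 38
[5:9]: 55
[6:10]: 51
[7:11]: 55
[8:12]: 56

Max: 56 at [8:12]


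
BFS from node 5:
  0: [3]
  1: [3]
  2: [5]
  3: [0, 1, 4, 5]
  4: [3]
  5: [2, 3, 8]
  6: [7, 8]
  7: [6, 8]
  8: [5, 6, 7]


Visit 5, enqueue [2, 3, 8]
Visit 2, enqueue []
Visit 3, enqueue [0, 1, 4]
Visit 8, enqueue [6, 7]
Visit 0, enqueue []
Visit 1, enqueue []
Visit 4, enqueue []
Visit 6, enqueue []
Visit 7, enqueue []

BFS order: [5, 2, 3, 8, 0, 1, 4, 6, 7]


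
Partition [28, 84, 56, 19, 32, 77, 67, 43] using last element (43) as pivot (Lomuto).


Pivot: 43
  28 <= 43: advance i (no swap)
  19 <= 43: swap -> [28, 19, 56, 84, 32, 77, 67, 43]
  32 <= 43: swap -> [28, 19, 32, 84, 56, 77, 67, 43]
Place pivot at 3: [28, 19, 32, 43, 56, 77, 67, 84]

Partitioned: [28, 19, 32, 43, 56, 77, 67, 84]


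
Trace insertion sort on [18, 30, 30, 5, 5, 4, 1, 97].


Initial: [18, 30, 30, 5, 5, 4, 1, 97]
Insert 30: [18, 30, 30, 5, 5, 4, 1, 97]
Insert 30: [18, 30, 30, 5, 5, 4, 1, 97]
Insert 5: [5, 18, 30, 30, 5, 4, 1, 97]
Insert 5: [5, 5, 18, 30, 30, 4, 1, 97]
Insert 4: [4, 5, 5, 18, 30, 30, 1, 97]
Insert 1: [1, 4, 5, 5, 18, 30, 30, 97]
Insert 97: [1, 4, 5, 5, 18, 30, 30, 97]

Sorted: [1, 4, 5, 5, 18, 30, 30, 97]


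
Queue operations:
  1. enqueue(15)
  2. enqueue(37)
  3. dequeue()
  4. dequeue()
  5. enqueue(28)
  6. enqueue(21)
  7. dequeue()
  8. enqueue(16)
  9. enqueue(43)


enqueue(15) -> [15]
enqueue(37) -> [15, 37]
dequeue()->15, [37]
dequeue()->37, []
enqueue(28) -> [28]
enqueue(21) -> [28, 21]
dequeue()->28, [21]
enqueue(16) -> [21, 16]
enqueue(43) -> [21, 16, 43]

Final queue: [21, 16, 43]


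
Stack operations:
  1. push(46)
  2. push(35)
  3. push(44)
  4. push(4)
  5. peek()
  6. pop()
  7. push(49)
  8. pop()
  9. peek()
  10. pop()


push(46) -> [46]
push(35) -> [46, 35]
push(44) -> [46, 35, 44]
push(4) -> [46, 35, 44, 4]
peek()->4
pop()->4, [46, 35, 44]
push(49) -> [46, 35, 44, 49]
pop()->49, [46, 35, 44]
peek()->44
pop()->44, [46, 35]

Final stack: [46, 35]


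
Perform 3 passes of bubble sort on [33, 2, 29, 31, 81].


Initial: [33, 2, 29, 31, 81]
Pass 1: [2, 29, 31, 33, 81] (3 swaps)
Pass 2: [2, 29, 31, 33, 81] (0 swaps)
Pass 3: [2, 29, 31, 33, 81] (0 swaps)

After 3 passes: [2, 29, 31, 33, 81]


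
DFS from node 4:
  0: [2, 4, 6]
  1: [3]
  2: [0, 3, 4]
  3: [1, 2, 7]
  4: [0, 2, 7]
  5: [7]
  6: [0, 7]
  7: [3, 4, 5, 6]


Visit 4, push [7, 2, 0]
Visit 0, push [6, 2]
Visit 2, push [3]
Visit 3, push [7, 1]
Visit 1, push []
Visit 7, push [6, 5]
Visit 5, push []
Visit 6, push []

DFS order: [4, 0, 2, 3, 1, 7, 5, 6]


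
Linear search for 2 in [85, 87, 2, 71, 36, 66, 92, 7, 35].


i=0: 85!=2
i=1: 87!=2
i=2: 2==2 found!

Found at 2, 3 comps


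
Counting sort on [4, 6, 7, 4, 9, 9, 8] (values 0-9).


Input: [4, 6, 7, 4, 9, 9, 8]
Counts: [0, 0, 0, 0, 2, 0, 1, 1, 1, 2]

Sorted: [4, 4, 6, 7, 8, 9, 9]


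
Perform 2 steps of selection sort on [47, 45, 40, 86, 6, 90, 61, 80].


Initial: [47, 45, 40, 86, 6, 90, 61, 80]
Step 1: min=6 at 4
  Swap: [6, 45, 40, 86, 47, 90, 61, 80]
Step 2: min=40 at 2
  Swap: [6, 40, 45, 86, 47, 90, 61, 80]

After 2 steps: [6, 40, 45, 86, 47, 90, 61, 80]


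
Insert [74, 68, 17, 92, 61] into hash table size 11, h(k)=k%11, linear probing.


Insert 74: h=8 -> slot 8
Insert 68: h=2 -> slot 2
Insert 17: h=6 -> slot 6
Insert 92: h=4 -> slot 4
Insert 61: h=6, 1 probes -> slot 7

Table: [None, None, 68, None, 92, None, 17, 61, 74, None, None]


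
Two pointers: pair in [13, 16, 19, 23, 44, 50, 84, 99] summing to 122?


lo=0(13)+hi=7(99)=112
lo=1(16)+hi=7(99)=115
lo=2(19)+hi=7(99)=118
lo=3(23)+hi=7(99)=122

Yes: 23+99=122


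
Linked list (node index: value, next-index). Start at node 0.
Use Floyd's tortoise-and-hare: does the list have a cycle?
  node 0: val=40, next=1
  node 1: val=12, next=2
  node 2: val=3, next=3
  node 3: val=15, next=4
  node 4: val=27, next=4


Floyd's tortoise (slow, +1) and hare (fast, +2):
  init: slow=0, fast=0
  step 1: slow=1, fast=2
  step 2: slow=2, fast=4
  step 3: slow=3, fast=4
  step 4: slow=4, fast=4
  slow == fast at node 4: cycle detected

Cycle: yes


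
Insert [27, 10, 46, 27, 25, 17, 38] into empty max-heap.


Insert 27: [27]
Insert 10: [27, 10]
Insert 46: [46, 10, 27]
Insert 27: [46, 27, 27, 10]
Insert 25: [46, 27, 27, 10, 25]
Insert 17: [46, 27, 27, 10, 25, 17]
Insert 38: [46, 27, 38, 10, 25, 17, 27]

Final heap: [46, 27, 38, 10, 25, 17, 27]


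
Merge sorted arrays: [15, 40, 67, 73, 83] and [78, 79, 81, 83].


Take 15 from A
Take 40 from A
Take 67 from A
Take 73 from A
Take 78 from B
Take 79 from B
Take 81 from B
Take 83 from A

Merged: [15, 40, 67, 73, 78, 79, 81, 83, 83]


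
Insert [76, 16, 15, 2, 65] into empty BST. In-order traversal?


Insert 76: root
Insert 16: L from 76
Insert 15: L from 76 -> L from 16
Insert 2: L from 76 -> L from 16 -> L from 15
Insert 65: L from 76 -> R from 16

In-order: [2, 15, 16, 65, 76]


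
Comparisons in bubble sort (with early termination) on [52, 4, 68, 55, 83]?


Algorithm: bubble sort (with early termination)
Input: [52, 4, 68, 55, 83]
Sorted: [4, 52, 55, 68, 83]

7


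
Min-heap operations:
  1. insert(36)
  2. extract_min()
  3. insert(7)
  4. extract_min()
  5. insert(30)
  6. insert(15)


insert(36) -> [36]
extract_min()->36, []
insert(7) -> [7]
extract_min()->7, []
insert(30) -> [30]
insert(15) -> [15, 30]

Final heap: [15, 30]


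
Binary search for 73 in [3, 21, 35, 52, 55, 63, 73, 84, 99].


Step 1: lo=0, hi=8, mid=4, val=55
Step 2: lo=5, hi=8, mid=6, val=73

Found at index 6


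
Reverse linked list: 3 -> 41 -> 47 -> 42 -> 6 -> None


Step 1: curr=3, set curr.next=prev(None) | reversed so far: 3
Step 2: curr=41, set curr.next=prev(3) | reversed so far: 41 -> 3
Step 3: curr=47, set curr.next=prev(41) | reversed so far: 47 -> 41 -> 3
Step 4: curr=42, set curr.next=prev(47) | reversed so far: 42 -> 47 -> 41 -> 3
Step 5: curr=6, set curr.next=prev(42) | reversed so far: 6 -> 42 -> 47 -> 41 -> 3

6 -> 42 -> 47 -> 41 -> 3 -> None


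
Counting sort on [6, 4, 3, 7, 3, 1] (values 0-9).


Input: [6, 4, 3, 7, 3, 1]
Counts: [0, 1, 0, 2, 1, 0, 1, 1, 0, 0]

Sorted: [1, 3, 3, 4, 6, 7]


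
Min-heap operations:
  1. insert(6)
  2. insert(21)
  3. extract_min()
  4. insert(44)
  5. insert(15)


insert(6) -> [6]
insert(21) -> [6, 21]
extract_min()->6, [21]
insert(44) -> [21, 44]
insert(15) -> [15, 44, 21]

Final heap: [15, 44, 21]


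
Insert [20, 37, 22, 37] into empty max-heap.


Insert 20: [20]
Insert 37: [37, 20]
Insert 22: [37, 20, 22]
Insert 37: [37, 37, 22, 20]

Final heap: [37, 37, 22, 20]


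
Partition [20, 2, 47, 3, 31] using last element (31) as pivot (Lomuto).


Pivot: 31
  20 <= 31: advance i (no swap)
  2 <= 31: advance i (no swap)
  3 <= 31: swap -> [20, 2, 3, 47, 31]
Place pivot at 3: [20, 2, 3, 31, 47]

Partitioned: [20, 2, 3, 31, 47]


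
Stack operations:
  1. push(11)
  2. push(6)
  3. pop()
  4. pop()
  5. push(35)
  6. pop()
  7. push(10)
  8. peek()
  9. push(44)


push(11) -> [11]
push(6) -> [11, 6]
pop()->6, [11]
pop()->11, []
push(35) -> [35]
pop()->35, []
push(10) -> [10]
peek()->10
push(44) -> [10, 44]

Final stack: [10, 44]


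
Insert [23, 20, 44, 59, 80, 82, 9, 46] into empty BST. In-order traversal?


Insert 23: root
Insert 20: L from 23
Insert 44: R from 23
Insert 59: R from 23 -> R from 44
Insert 80: R from 23 -> R from 44 -> R from 59
Insert 82: R from 23 -> R from 44 -> R from 59 -> R from 80
Insert 9: L from 23 -> L from 20
Insert 46: R from 23 -> R from 44 -> L from 59

In-order: [9, 20, 23, 44, 46, 59, 80, 82]


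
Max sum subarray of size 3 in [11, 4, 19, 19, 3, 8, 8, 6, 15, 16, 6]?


[0:3]: 34
[1:4]: 42
[2:5]: 41
[3:6]: 30
[4:7]: 19
[5:8]: 22
[6:9]: 29
[7:10]: 37
[8:11]: 37

Max: 42 at [1:4]


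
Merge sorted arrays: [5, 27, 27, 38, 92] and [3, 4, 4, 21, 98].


Take 3 from B
Take 4 from B
Take 4 from B
Take 5 from A
Take 21 from B
Take 27 from A
Take 27 from A
Take 38 from A
Take 92 from A

Merged: [3, 4, 4, 5, 21, 27, 27, 38, 92, 98]


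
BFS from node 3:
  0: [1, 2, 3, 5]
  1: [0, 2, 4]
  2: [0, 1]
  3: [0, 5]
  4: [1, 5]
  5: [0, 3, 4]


Visit 3, enqueue [0, 5]
Visit 0, enqueue [1, 2]
Visit 5, enqueue [4]
Visit 1, enqueue []
Visit 2, enqueue []
Visit 4, enqueue []

BFS order: [3, 0, 5, 1, 2, 4]


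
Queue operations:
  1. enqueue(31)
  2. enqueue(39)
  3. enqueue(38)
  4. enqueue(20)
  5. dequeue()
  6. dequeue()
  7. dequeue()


enqueue(31) -> [31]
enqueue(39) -> [31, 39]
enqueue(38) -> [31, 39, 38]
enqueue(20) -> [31, 39, 38, 20]
dequeue()->31, [39, 38, 20]
dequeue()->39, [38, 20]
dequeue()->38, [20]

Final queue: [20]


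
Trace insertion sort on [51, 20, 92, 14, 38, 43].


Initial: [51, 20, 92, 14, 38, 43]
Insert 20: [20, 51, 92, 14, 38, 43]
Insert 92: [20, 51, 92, 14, 38, 43]
Insert 14: [14, 20, 51, 92, 38, 43]
Insert 38: [14, 20, 38, 51, 92, 43]
Insert 43: [14, 20, 38, 43, 51, 92]

Sorted: [14, 20, 38, 43, 51, 92]


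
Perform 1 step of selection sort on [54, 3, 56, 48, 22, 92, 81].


Initial: [54, 3, 56, 48, 22, 92, 81]
Step 1: min=3 at 1
  Swap: [3, 54, 56, 48, 22, 92, 81]

After 1 step: [3, 54, 56, 48, 22, 92, 81]


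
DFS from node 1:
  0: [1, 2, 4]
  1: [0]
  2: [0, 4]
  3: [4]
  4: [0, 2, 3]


Visit 1, push [0]
Visit 0, push [4, 2]
Visit 2, push [4]
Visit 4, push [3]
Visit 3, push []

DFS order: [1, 0, 2, 4, 3]


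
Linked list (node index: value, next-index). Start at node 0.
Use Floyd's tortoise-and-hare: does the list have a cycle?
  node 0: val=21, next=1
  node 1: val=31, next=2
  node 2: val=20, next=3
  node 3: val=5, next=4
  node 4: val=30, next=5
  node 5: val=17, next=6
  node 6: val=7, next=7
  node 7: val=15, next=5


Floyd's tortoise (slow, +1) and hare (fast, +2):
  init: slow=0, fast=0
  step 1: slow=1, fast=2
  step 2: slow=2, fast=4
  step 3: slow=3, fast=6
  step 4: slow=4, fast=5
  step 5: slow=5, fast=7
  step 6: slow=6, fast=6
  slow == fast at node 6: cycle detected

Cycle: yes


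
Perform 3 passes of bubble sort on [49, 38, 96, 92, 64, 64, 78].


Initial: [49, 38, 96, 92, 64, 64, 78]
Pass 1: [38, 49, 92, 64, 64, 78, 96] (5 swaps)
Pass 2: [38, 49, 64, 64, 78, 92, 96] (3 swaps)
Pass 3: [38, 49, 64, 64, 78, 92, 96] (0 swaps)

After 3 passes: [38, 49, 64, 64, 78, 92, 96]


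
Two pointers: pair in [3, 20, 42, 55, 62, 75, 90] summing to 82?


lo=0(3)+hi=6(90)=93
lo=0(3)+hi=5(75)=78
lo=1(20)+hi=5(75)=95
lo=1(20)+hi=4(62)=82

Yes: 20+62=82


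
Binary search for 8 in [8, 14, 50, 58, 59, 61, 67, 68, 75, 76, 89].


Step 1: lo=0, hi=10, mid=5, val=61
Step 2: lo=0, hi=4, mid=2, val=50
Step 3: lo=0, hi=1, mid=0, val=8

Found at index 0


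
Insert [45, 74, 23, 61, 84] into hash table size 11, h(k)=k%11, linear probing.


Insert 45: h=1 -> slot 1
Insert 74: h=8 -> slot 8
Insert 23: h=1, 1 probes -> slot 2
Insert 61: h=6 -> slot 6
Insert 84: h=7 -> slot 7

Table: [None, 45, 23, None, None, None, 61, 84, 74, None, None]


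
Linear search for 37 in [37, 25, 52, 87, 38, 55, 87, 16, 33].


i=0: 37==37 found!

Found at 0, 1 comps


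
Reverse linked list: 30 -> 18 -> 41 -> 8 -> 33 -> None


Step 1: curr=30, set curr.next=prev(None) | reversed so far: 30
Step 2: curr=18, set curr.next=prev(30) | reversed so far: 18 -> 30
Step 3: curr=41, set curr.next=prev(18) | reversed so far: 41 -> 18 -> 30
Step 4: curr=8, set curr.next=prev(41) | reversed so far: 8 -> 41 -> 18 -> 30
Step 5: curr=33, set curr.next=prev(8) | reversed so far: 33 -> 8 -> 41 -> 18 -> 30

33 -> 8 -> 41 -> 18 -> 30 -> None


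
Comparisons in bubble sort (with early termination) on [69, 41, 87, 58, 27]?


Algorithm: bubble sort (with early termination)
Input: [69, 41, 87, 58, 27]
Sorted: [27, 41, 58, 69, 87]

10


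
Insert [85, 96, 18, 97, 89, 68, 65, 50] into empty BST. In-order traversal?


Insert 85: root
Insert 96: R from 85
Insert 18: L from 85
Insert 97: R from 85 -> R from 96
Insert 89: R from 85 -> L from 96
Insert 68: L from 85 -> R from 18
Insert 65: L from 85 -> R from 18 -> L from 68
Insert 50: L from 85 -> R from 18 -> L from 68 -> L from 65

In-order: [18, 50, 65, 68, 85, 89, 96, 97]


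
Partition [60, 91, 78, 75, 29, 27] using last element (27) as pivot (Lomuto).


Pivot: 27
Place pivot at 0: [27, 91, 78, 75, 29, 60]

Partitioned: [27, 91, 78, 75, 29, 60]


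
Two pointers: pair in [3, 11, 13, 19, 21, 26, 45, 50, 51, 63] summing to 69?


lo=0(3)+hi=9(63)=66
lo=1(11)+hi=9(63)=74
lo=1(11)+hi=8(51)=62
lo=2(13)+hi=8(51)=64
lo=3(19)+hi=8(51)=70
lo=3(19)+hi=7(50)=69

Yes: 19+50=69


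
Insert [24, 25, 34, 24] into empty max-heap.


Insert 24: [24]
Insert 25: [25, 24]
Insert 34: [34, 24, 25]
Insert 24: [34, 24, 25, 24]

Final heap: [34, 24, 25, 24]


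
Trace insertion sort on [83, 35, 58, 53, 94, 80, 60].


Initial: [83, 35, 58, 53, 94, 80, 60]
Insert 35: [35, 83, 58, 53, 94, 80, 60]
Insert 58: [35, 58, 83, 53, 94, 80, 60]
Insert 53: [35, 53, 58, 83, 94, 80, 60]
Insert 94: [35, 53, 58, 83, 94, 80, 60]
Insert 80: [35, 53, 58, 80, 83, 94, 60]
Insert 60: [35, 53, 58, 60, 80, 83, 94]

Sorted: [35, 53, 58, 60, 80, 83, 94]


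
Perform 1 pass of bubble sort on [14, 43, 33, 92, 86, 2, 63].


Initial: [14, 43, 33, 92, 86, 2, 63]
Pass 1: [14, 33, 43, 86, 2, 63, 92] (4 swaps)

After 1 pass: [14, 33, 43, 86, 2, 63, 92]


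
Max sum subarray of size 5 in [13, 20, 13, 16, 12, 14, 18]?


[0:5]: 74
[1:6]: 75
[2:7]: 73

Max: 75 at [1:6]


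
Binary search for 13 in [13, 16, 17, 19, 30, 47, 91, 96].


Step 1: lo=0, hi=7, mid=3, val=19
Step 2: lo=0, hi=2, mid=1, val=16
Step 3: lo=0, hi=0, mid=0, val=13

Found at index 0


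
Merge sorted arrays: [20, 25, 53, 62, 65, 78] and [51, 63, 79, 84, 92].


Take 20 from A
Take 25 from A
Take 51 from B
Take 53 from A
Take 62 from A
Take 63 from B
Take 65 from A
Take 78 from A

Merged: [20, 25, 51, 53, 62, 63, 65, 78, 79, 84, 92]


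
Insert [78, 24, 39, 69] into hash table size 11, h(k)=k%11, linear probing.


Insert 78: h=1 -> slot 1
Insert 24: h=2 -> slot 2
Insert 39: h=6 -> slot 6
Insert 69: h=3 -> slot 3

Table: [None, 78, 24, 69, None, None, 39, None, None, None, None]


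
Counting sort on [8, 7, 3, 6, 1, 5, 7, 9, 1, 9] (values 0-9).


Input: [8, 7, 3, 6, 1, 5, 7, 9, 1, 9]
Counts: [0, 2, 0, 1, 0, 1, 1, 2, 1, 2]

Sorted: [1, 1, 3, 5, 6, 7, 7, 8, 9, 9]


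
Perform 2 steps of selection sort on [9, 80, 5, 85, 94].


Initial: [9, 80, 5, 85, 94]
Step 1: min=5 at 2
  Swap: [5, 80, 9, 85, 94]
Step 2: min=9 at 2
  Swap: [5, 9, 80, 85, 94]

After 2 steps: [5, 9, 80, 85, 94]


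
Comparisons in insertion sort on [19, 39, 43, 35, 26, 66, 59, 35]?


Algorithm: insertion sort
Input: [19, 39, 43, 35, 26, 66, 59, 35]
Sorted: [19, 26, 35, 35, 39, 43, 59, 66]

17


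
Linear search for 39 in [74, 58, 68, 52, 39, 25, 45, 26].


i=0: 74!=39
i=1: 58!=39
i=2: 68!=39
i=3: 52!=39
i=4: 39==39 found!

Found at 4, 5 comps


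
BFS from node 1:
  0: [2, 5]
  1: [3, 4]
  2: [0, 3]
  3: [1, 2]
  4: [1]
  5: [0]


Visit 1, enqueue [3, 4]
Visit 3, enqueue [2]
Visit 4, enqueue []
Visit 2, enqueue [0]
Visit 0, enqueue [5]
Visit 5, enqueue []

BFS order: [1, 3, 4, 2, 0, 5]


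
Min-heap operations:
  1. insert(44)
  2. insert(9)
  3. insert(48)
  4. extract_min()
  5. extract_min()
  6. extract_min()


insert(44) -> [44]
insert(9) -> [9, 44]
insert(48) -> [9, 44, 48]
extract_min()->9, [44, 48]
extract_min()->44, [48]
extract_min()->48, []

Final heap: []


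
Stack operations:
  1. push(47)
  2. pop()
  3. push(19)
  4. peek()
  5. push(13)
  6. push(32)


push(47) -> [47]
pop()->47, []
push(19) -> [19]
peek()->19
push(13) -> [19, 13]
push(32) -> [19, 13, 32]

Final stack: [19, 13, 32]


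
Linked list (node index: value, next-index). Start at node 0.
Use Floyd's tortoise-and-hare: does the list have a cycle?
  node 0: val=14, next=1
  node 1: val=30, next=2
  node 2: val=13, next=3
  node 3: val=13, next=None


Floyd's tortoise (slow, +1) and hare (fast, +2):
  init: slow=0, fast=0
  step 1: slow=1, fast=2
  step 2: fast 2->3->None, no cycle

Cycle: no


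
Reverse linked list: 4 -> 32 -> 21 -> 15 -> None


Step 1: curr=4, set curr.next=prev(None) | reversed so far: 4
Step 2: curr=32, set curr.next=prev(4) | reversed so far: 32 -> 4
Step 3: curr=21, set curr.next=prev(32) | reversed so far: 21 -> 32 -> 4
Step 4: curr=15, set curr.next=prev(21) | reversed so far: 15 -> 21 -> 32 -> 4

15 -> 21 -> 32 -> 4 -> None


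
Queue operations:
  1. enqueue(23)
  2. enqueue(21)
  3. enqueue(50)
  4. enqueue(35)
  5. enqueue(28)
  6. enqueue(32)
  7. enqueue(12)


enqueue(23) -> [23]
enqueue(21) -> [23, 21]
enqueue(50) -> [23, 21, 50]
enqueue(35) -> [23, 21, 50, 35]
enqueue(28) -> [23, 21, 50, 35, 28]
enqueue(32) -> [23, 21, 50, 35, 28, 32]
enqueue(12) -> [23, 21, 50, 35, 28, 32, 12]

Final queue: [23, 21, 50, 35, 28, 32, 12]


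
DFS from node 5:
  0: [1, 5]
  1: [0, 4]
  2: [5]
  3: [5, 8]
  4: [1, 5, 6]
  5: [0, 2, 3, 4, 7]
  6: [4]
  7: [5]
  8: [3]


Visit 5, push [7, 4, 3, 2, 0]
Visit 0, push [1]
Visit 1, push [4]
Visit 4, push [6]
Visit 6, push []
Visit 2, push []
Visit 3, push [8]
Visit 8, push []
Visit 7, push []

DFS order: [5, 0, 1, 4, 6, 2, 3, 8, 7]


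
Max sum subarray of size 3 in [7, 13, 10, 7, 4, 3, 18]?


[0:3]: 30
[1:4]: 30
[2:5]: 21
[3:6]: 14
[4:7]: 25

Max: 30 at [0:3]


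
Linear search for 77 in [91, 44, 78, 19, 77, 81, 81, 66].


i=0: 91!=77
i=1: 44!=77
i=2: 78!=77
i=3: 19!=77
i=4: 77==77 found!

Found at 4, 5 comps


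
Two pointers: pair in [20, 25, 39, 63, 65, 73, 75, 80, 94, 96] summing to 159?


lo=0(20)+hi=9(96)=116
lo=1(25)+hi=9(96)=121
lo=2(39)+hi=9(96)=135
lo=3(63)+hi=9(96)=159

Yes: 63+96=159


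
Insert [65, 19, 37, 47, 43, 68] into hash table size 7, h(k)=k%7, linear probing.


Insert 65: h=2 -> slot 2
Insert 19: h=5 -> slot 5
Insert 37: h=2, 1 probes -> slot 3
Insert 47: h=5, 1 probes -> slot 6
Insert 43: h=1 -> slot 1
Insert 68: h=5, 2 probes -> slot 0

Table: [68, 43, 65, 37, None, 19, 47]


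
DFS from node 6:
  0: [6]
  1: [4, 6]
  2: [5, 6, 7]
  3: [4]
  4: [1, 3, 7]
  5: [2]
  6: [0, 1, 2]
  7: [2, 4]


Visit 6, push [2, 1, 0]
Visit 0, push []
Visit 1, push [4]
Visit 4, push [7, 3]
Visit 3, push []
Visit 7, push [2]
Visit 2, push [5]
Visit 5, push []

DFS order: [6, 0, 1, 4, 3, 7, 2, 5]


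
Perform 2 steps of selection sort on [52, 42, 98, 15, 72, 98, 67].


Initial: [52, 42, 98, 15, 72, 98, 67]
Step 1: min=15 at 3
  Swap: [15, 42, 98, 52, 72, 98, 67]
Step 2: min=42 at 1
  Swap: [15, 42, 98, 52, 72, 98, 67]

After 2 steps: [15, 42, 98, 52, 72, 98, 67]


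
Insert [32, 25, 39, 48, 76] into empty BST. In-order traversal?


Insert 32: root
Insert 25: L from 32
Insert 39: R from 32
Insert 48: R from 32 -> R from 39
Insert 76: R from 32 -> R from 39 -> R from 48

In-order: [25, 32, 39, 48, 76]


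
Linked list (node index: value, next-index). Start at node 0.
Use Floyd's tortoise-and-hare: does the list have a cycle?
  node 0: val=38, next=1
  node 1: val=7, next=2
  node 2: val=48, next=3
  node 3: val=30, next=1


Floyd's tortoise (slow, +1) and hare (fast, +2):
  init: slow=0, fast=0
  step 1: slow=1, fast=2
  step 2: slow=2, fast=1
  step 3: slow=3, fast=3
  slow == fast at node 3: cycle detected

Cycle: yes


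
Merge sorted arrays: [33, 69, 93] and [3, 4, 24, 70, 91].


Take 3 from B
Take 4 from B
Take 24 from B
Take 33 from A
Take 69 from A
Take 70 from B
Take 91 from B

Merged: [3, 4, 24, 33, 69, 70, 91, 93]


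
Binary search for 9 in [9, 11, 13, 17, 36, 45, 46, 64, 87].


Step 1: lo=0, hi=8, mid=4, val=36
Step 2: lo=0, hi=3, mid=1, val=11
Step 3: lo=0, hi=0, mid=0, val=9

Found at index 0


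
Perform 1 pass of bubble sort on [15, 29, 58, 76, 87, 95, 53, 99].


Initial: [15, 29, 58, 76, 87, 95, 53, 99]
Pass 1: [15, 29, 58, 76, 87, 53, 95, 99] (1 swaps)

After 1 pass: [15, 29, 58, 76, 87, 53, 95, 99]


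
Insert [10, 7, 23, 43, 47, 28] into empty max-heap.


Insert 10: [10]
Insert 7: [10, 7]
Insert 23: [23, 7, 10]
Insert 43: [43, 23, 10, 7]
Insert 47: [47, 43, 10, 7, 23]
Insert 28: [47, 43, 28, 7, 23, 10]

Final heap: [47, 43, 28, 7, 23, 10]


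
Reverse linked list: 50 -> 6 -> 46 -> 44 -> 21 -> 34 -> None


Step 1: curr=50, set curr.next=prev(None) | reversed so far: 50
Step 2: curr=6, set curr.next=prev(50) | reversed so far: 6 -> 50
Step 3: curr=46, set curr.next=prev(6) | reversed so far: 46 -> 6 -> 50
Step 4: curr=44, set curr.next=prev(46) | reversed so far: 44 -> 46 -> 6 -> 50
Step 5: curr=21, set curr.next=prev(44) | reversed so far: 21 -> 44 -> 46 -> 6 -> 50
Step 6: curr=34, set curr.next=prev(21) | reversed so far: 34 -> 21 -> 44 -> 46 -> 6 -> 50

34 -> 21 -> 44 -> 46 -> 6 -> 50 -> None


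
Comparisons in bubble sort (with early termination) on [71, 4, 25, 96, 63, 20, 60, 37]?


Algorithm: bubble sort (with early termination)
Input: [71, 4, 25, 96, 63, 20, 60, 37]
Sorted: [4, 20, 25, 37, 60, 63, 71, 96]

25


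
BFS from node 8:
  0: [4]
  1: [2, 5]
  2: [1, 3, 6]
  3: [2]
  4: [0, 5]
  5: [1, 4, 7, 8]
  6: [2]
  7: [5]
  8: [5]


Visit 8, enqueue [5]
Visit 5, enqueue [1, 4, 7]
Visit 1, enqueue [2]
Visit 4, enqueue [0]
Visit 7, enqueue []
Visit 2, enqueue [3, 6]
Visit 0, enqueue []
Visit 3, enqueue []
Visit 6, enqueue []

BFS order: [8, 5, 1, 4, 7, 2, 0, 3, 6]


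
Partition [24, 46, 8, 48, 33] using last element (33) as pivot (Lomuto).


Pivot: 33
  24 <= 33: advance i (no swap)
  8 <= 33: swap -> [24, 8, 46, 48, 33]
Place pivot at 2: [24, 8, 33, 48, 46]

Partitioned: [24, 8, 33, 48, 46]


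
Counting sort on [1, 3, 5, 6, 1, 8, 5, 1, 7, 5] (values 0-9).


Input: [1, 3, 5, 6, 1, 8, 5, 1, 7, 5]
Counts: [0, 3, 0, 1, 0, 3, 1, 1, 1, 0]

Sorted: [1, 1, 1, 3, 5, 5, 5, 6, 7, 8]


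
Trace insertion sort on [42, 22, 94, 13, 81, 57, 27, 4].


Initial: [42, 22, 94, 13, 81, 57, 27, 4]
Insert 22: [22, 42, 94, 13, 81, 57, 27, 4]
Insert 94: [22, 42, 94, 13, 81, 57, 27, 4]
Insert 13: [13, 22, 42, 94, 81, 57, 27, 4]
Insert 81: [13, 22, 42, 81, 94, 57, 27, 4]
Insert 57: [13, 22, 42, 57, 81, 94, 27, 4]
Insert 27: [13, 22, 27, 42, 57, 81, 94, 4]
Insert 4: [4, 13, 22, 27, 42, 57, 81, 94]

Sorted: [4, 13, 22, 27, 42, 57, 81, 94]


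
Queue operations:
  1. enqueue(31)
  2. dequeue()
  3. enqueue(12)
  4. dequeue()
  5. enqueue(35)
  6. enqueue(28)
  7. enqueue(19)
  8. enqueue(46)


enqueue(31) -> [31]
dequeue()->31, []
enqueue(12) -> [12]
dequeue()->12, []
enqueue(35) -> [35]
enqueue(28) -> [35, 28]
enqueue(19) -> [35, 28, 19]
enqueue(46) -> [35, 28, 19, 46]

Final queue: [35, 28, 19, 46]


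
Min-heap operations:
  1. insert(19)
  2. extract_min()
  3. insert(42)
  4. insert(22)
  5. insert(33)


insert(19) -> [19]
extract_min()->19, []
insert(42) -> [42]
insert(22) -> [22, 42]
insert(33) -> [22, 42, 33]

Final heap: [22, 42, 33]


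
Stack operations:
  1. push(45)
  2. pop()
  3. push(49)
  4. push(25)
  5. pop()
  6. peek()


push(45) -> [45]
pop()->45, []
push(49) -> [49]
push(25) -> [49, 25]
pop()->25, [49]
peek()->49

Final stack: [49]


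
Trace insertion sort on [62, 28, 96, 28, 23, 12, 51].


Initial: [62, 28, 96, 28, 23, 12, 51]
Insert 28: [28, 62, 96, 28, 23, 12, 51]
Insert 96: [28, 62, 96, 28, 23, 12, 51]
Insert 28: [28, 28, 62, 96, 23, 12, 51]
Insert 23: [23, 28, 28, 62, 96, 12, 51]
Insert 12: [12, 23, 28, 28, 62, 96, 51]
Insert 51: [12, 23, 28, 28, 51, 62, 96]

Sorted: [12, 23, 28, 28, 51, 62, 96]


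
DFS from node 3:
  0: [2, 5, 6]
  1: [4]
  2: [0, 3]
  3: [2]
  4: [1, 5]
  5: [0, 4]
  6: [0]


Visit 3, push [2]
Visit 2, push [0]
Visit 0, push [6, 5]
Visit 5, push [4]
Visit 4, push [1]
Visit 1, push []
Visit 6, push []

DFS order: [3, 2, 0, 5, 4, 1, 6]


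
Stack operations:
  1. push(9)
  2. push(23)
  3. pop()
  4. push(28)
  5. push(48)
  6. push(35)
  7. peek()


push(9) -> [9]
push(23) -> [9, 23]
pop()->23, [9]
push(28) -> [9, 28]
push(48) -> [9, 28, 48]
push(35) -> [9, 28, 48, 35]
peek()->35

Final stack: [9, 28, 48, 35]


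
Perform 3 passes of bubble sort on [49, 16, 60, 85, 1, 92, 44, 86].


Initial: [49, 16, 60, 85, 1, 92, 44, 86]
Pass 1: [16, 49, 60, 1, 85, 44, 86, 92] (4 swaps)
Pass 2: [16, 49, 1, 60, 44, 85, 86, 92] (2 swaps)
Pass 3: [16, 1, 49, 44, 60, 85, 86, 92] (2 swaps)

After 3 passes: [16, 1, 49, 44, 60, 85, 86, 92]


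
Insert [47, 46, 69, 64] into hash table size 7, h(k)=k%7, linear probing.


Insert 47: h=5 -> slot 5
Insert 46: h=4 -> slot 4
Insert 69: h=6 -> slot 6
Insert 64: h=1 -> slot 1

Table: [None, 64, None, None, 46, 47, 69]


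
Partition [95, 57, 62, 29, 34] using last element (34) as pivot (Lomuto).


Pivot: 34
  29 <= 34: swap -> [29, 57, 62, 95, 34]
Place pivot at 1: [29, 34, 62, 95, 57]

Partitioned: [29, 34, 62, 95, 57]


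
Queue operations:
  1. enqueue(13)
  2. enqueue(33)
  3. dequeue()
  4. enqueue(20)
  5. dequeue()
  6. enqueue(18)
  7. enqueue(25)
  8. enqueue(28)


enqueue(13) -> [13]
enqueue(33) -> [13, 33]
dequeue()->13, [33]
enqueue(20) -> [33, 20]
dequeue()->33, [20]
enqueue(18) -> [20, 18]
enqueue(25) -> [20, 18, 25]
enqueue(28) -> [20, 18, 25, 28]

Final queue: [20, 18, 25, 28]


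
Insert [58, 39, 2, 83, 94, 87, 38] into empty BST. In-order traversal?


Insert 58: root
Insert 39: L from 58
Insert 2: L from 58 -> L from 39
Insert 83: R from 58
Insert 94: R from 58 -> R from 83
Insert 87: R from 58 -> R from 83 -> L from 94
Insert 38: L from 58 -> L from 39 -> R from 2

In-order: [2, 38, 39, 58, 83, 87, 94]


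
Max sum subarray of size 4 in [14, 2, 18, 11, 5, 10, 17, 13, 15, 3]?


[0:4]: 45
[1:5]: 36
[2:6]: 44
[3:7]: 43
[4:8]: 45
[5:9]: 55
[6:10]: 48

Max: 55 at [5:9]


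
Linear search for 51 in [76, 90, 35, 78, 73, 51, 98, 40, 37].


i=0: 76!=51
i=1: 90!=51
i=2: 35!=51
i=3: 78!=51
i=4: 73!=51
i=5: 51==51 found!

Found at 5, 6 comps


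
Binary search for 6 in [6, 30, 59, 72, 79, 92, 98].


Step 1: lo=0, hi=6, mid=3, val=72
Step 2: lo=0, hi=2, mid=1, val=30
Step 3: lo=0, hi=0, mid=0, val=6

Found at index 0


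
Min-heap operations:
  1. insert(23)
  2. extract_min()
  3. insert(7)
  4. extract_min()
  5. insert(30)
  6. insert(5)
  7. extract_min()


insert(23) -> [23]
extract_min()->23, []
insert(7) -> [7]
extract_min()->7, []
insert(30) -> [30]
insert(5) -> [5, 30]
extract_min()->5, [30]

Final heap: [30]


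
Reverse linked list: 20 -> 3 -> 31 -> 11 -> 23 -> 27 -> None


Step 1: curr=20, set curr.next=prev(None) | reversed so far: 20
Step 2: curr=3, set curr.next=prev(20) | reversed so far: 3 -> 20
Step 3: curr=31, set curr.next=prev(3) | reversed so far: 31 -> 3 -> 20
Step 4: curr=11, set curr.next=prev(31) | reversed so far: 11 -> 31 -> 3 -> 20
Step 5: curr=23, set curr.next=prev(11) | reversed so far: 23 -> 11 -> 31 -> 3 -> 20
Step 6: curr=27, set curr.next=prev(23) | reversed so far: 27 -> 23 -> 11 -> 31 -> 3 -> 20

27 -> 23 -> 11 -> 31 -> 3 -> 20 -> None


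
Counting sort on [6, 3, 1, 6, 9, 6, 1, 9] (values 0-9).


Input: [6, 3, 1, 6, 9, 6, 1, 9]
Counts: [0, 2, 0, 1, 0, 0, 3, 0, 0, 2]

Sorted: [1, 1, 3, 6, 6, 6, 9, 9]


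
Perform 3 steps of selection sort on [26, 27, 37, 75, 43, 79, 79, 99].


Initial: [26, 27, 37, 75, 43, 79, 79, 99]
Step 1: min=26 at 0
  Swap: [26, 27, 37, 75, 43, 79, 79, 99]
Step 2: min=27 at 1
  Swap: [26, 27, 37, 75, 43, 79, 79, 99]
Step 3: min=37 at 2
  Swap: [26, 27, 37, 75, 43, 79, 79, 99]

After 3 steps: [26, 27, 37, 75, 43, 79, 79, 99]


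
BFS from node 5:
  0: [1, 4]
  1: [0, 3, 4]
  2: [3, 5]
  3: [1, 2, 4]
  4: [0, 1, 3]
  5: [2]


Visit 5, enqueue [2]
Visit 2, enqueue [3]
Visit 3, enqueue [1, 4]
Visit 1, enqueue [0]
Visit 4, enqueue []
Visit 0, enqueue []

BFS order: [5, 2, 3, 1, 4, 0]


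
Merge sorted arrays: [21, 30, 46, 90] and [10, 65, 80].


Take 10 from B
Take 21 from A
Take 30 from A
Take 46 from A
Take 65 from B
Take 80 from B

Merged: [10, 21, 30, 46, 65, 80, 90]


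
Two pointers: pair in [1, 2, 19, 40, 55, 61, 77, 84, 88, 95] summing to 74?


lo=0(1)+hi=9(95)=96
lo=0(1)+hi=8(88)=89
lo=0(1)+hi=7(84)=85
lo=0(1)+hi=6(77)=78
lo=0(1)+hi=5(61)=62
lo=1(2)+hi=5(61)=63
lo=2(19)+hi=5(61)=80
lo=2(19)+hi=4(55)=74

Yes: 19+55=74


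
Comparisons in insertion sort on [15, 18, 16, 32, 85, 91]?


Algorithm: insertion sort
Input: [15, 18, 16, 32, 85, 91]
Sorted: [15, 16, 18, 32, 85, 91]

6


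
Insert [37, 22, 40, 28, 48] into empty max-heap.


Insert 37: [37]
Insert 22: [37, 22]
Insert 40: [40, 22, 37]
Insert 28: [40, 28, 37, 22]
Insert 48: [48, 40, 37, 22, 28]

Final heap: [48, 40, 37, 22, 28]


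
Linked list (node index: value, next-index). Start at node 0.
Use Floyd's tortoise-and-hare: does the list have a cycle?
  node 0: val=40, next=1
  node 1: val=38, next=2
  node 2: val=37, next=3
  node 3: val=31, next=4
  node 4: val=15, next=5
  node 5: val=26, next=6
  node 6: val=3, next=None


Floyd's tortoise (slow, +1) and hare (fast, +2):
  init: slow=0, fast=0
  step 1: slow=1, fast=2
  step 2: slow=2, fast=4
  step 3: slow=3, fast=6
  step 4: fast -> None, no cycle

Cycle: no


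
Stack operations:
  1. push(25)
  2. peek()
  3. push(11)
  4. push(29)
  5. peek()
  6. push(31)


push(25) -> [25]
peek()->25
push(11) -> [25, 11]
push(29) -> [25, 11, 29]
peek()->29
push(31) -> [25, 11, 29, 31]

Final stack: [25, 11, 29, 31]


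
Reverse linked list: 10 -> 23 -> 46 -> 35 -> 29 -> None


Step 1: curr=10, set curr.next=prev(None) | reversed so far: 10
Step 2: curr=23, set curr.next=prev(10) | reversed so far: 23 -> 10
Step 3: curr=46, set curr.next=prev(23) | reversed so far: 46 -> 23 -> 10
Step 4: curr=35, set curr.next=prev(46) | reversed so far: 35 -> 46 -> 23 -> 10
Step 5: curr=29, set curr.next=prev(35) | reversed so far: 29 -> 35 -> 46 -> 23 -> 10

29 -> 35 -> 46 -> 23 -> 10 -> None


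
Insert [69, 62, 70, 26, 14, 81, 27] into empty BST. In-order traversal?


Insert 69: root
Insert 62: L from 69
Insert 70: R from 69
Insert 26: L from 69 -> L from 62
Insert 14: L from 69 -> L from 62 -> L from 26
Insert 81: R from 69 -> R from 70
Insert 27: L from 69 -> L from 62 -> R from 26

In-order: [14, 26, 27, 62, 69, 70, 81]


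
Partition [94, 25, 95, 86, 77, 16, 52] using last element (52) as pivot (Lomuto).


Pivot: 52
  25 <= 52: swap -> [25, 94, 95, 86, 77, 16, 52]
  16 <= 52: swap -> [25, 16, 95, 86, 77, 94, 52]
Place pivot at 2: [25, 16, 52, 86, 77, 94, 95]

Partitioned: [25, 16, 52, 86, 77, 94, 95]


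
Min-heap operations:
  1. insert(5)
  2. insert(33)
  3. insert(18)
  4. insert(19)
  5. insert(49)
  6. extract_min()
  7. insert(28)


insert(5) -> [5]
insert(33) -> [5, 33]
insert(18) -> [5, 33, 18]
insert(19) -> [5, 19, 18, 33]
insert(49) -> [5, 19, 18, 33, 49]
extract_min()->5, [18, 19, 49, 33]
insert(28) -> [18, 19, 49, 33, 28]

Final heap: [18, 19, 49, 33, 28]


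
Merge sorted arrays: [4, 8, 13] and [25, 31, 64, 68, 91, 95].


Take 4 from A
Take 8 from A
Take 13 from A

Merged: [4, 8, 13, 25, 31, 64, 68, 91, 95]


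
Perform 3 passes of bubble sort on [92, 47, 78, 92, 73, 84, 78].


Initial: [92, 47, 78, 92, 73, 84, 78]
Pass 1: [47, 78, 92, 73, 84, 78, 92] (5 swaps)
Pass 2: [47, 78, 73, 84, 78, 92, 92] (3 swaps)
Pass 3: [47, 73, 78, 78, 84, 92, 92] (2 swaps)

After 3 passes: [47, 73, 78, 78, 84, 92, 92]


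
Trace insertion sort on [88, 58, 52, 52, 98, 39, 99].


Initial: [88, 58, 52, 52, 98, 39, 99]
Insert 58: [58, 88, 52, 52, 98, 39, 99]
Insert 52: [52, 58, 88, 52, 98, 39, 99]
Insert 52: [52, 52, 58, 88, 98, 39, 99]
Insert 98: [52, 52, 58, 88, 98, 39, 99]
Insert 39: [39, 52, 52, 58, 88, 98, 99]
Insert 99: [39, 52, 52, 58, 88, 98, 99]

Sorted: [39, 52, 52, 58, 88, 98, 99]


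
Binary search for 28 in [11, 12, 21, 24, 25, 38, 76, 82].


Step 1: lo=0, hi=7, mid=3, val=24
Step 2: lo=4, hi=7, mid=5, val=38
Step 3: lo=4, hi=4, mid=4, val=25

Not found


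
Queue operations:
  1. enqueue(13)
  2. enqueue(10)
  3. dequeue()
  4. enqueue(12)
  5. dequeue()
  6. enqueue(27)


enqueue(13) -> [13]
enqueue(10) -> [13, 10]
dequeue()->13, [10]
enqueue(12) -> [10, 12]
dequeue()->10, [12]
enqueue(27) -> [12, 27]

Final queue: [12, 27]


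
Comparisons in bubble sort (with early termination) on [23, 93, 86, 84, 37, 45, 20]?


Algorithm: bubble sort (with early termination)
Input: [23, 93, 86, 84, 37, 45, 20]
Sorted: [20, 23, 37, 45, 84, 86, 93]

21


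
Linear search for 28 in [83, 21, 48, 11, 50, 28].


i=0: 83!=28
i=1: 21!=28
i=2: 48!=28
i=3: 11!=28
i=4: 50!=28
i=5: 28==28 found!

Found at 5, 6 comps


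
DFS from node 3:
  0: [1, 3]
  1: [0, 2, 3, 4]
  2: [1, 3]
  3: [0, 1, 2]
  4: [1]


Visit 3, push [2, 1, 0]
Visit 0, push [1]
Visit 1, push [4, 2]
Visit 2, push []
Visit 4, push []

DFS order: [3, 0, 1, 2, 4]


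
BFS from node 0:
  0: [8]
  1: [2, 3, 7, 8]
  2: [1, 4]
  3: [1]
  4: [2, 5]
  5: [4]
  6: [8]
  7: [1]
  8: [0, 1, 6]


Visit 0, enqueue [8]
Visit 8, enqueue [1, 6]
Visit 1, enqueue [2, 3, 7]
Visit 6, enqueue []
Visit 2, enqueue [4]
Visit 3, enqueue []
Visit 7, enqueue []
Visit 4, enqueue [5]
Visit 5, enqueue []

BFS order: [0, 8, 1, 6, 2, 3, 7, 4, 5]


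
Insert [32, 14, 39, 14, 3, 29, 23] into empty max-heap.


Insert 32: [32]
Insert 14: [32, 14]
Insert 39: [39, 14, 32]
Insert 14: [39, 14, 32, 14]
Insert 3: [39, 14, 32, 14, 3]
Insert 29: [39, 14, 32, 14, 3, 29]
Insert 23: [39, 14, 32, 14, 3, 29, 23]

Final heap: [39, 14, 32, 14, 3, 29, 23]


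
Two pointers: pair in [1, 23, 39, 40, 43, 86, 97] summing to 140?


lo=0(1)+hi=6(97)=98
lo=1(23)+hi=6(97)=120
lo=2(39)+hi=6(97)=136
lo=3(40)+hi=6(97)=137
lo=4(43)+hi=6(97)=140

Yes: 43+97=140


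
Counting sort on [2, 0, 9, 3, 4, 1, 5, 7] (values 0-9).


Input: [2, 0, 9, 3, 4, 1, 5, 7]
Counts: [1, 1, 1, 1, 1, 1, 0, 1, 0, 1]

Sorted: [0, 1, 2, 3, 4, 5, 7, 9]


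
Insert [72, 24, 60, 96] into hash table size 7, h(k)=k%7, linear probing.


Insert 72: h=2 -> slot 2
Insert 24: h=3 -> slot 3
Insert 60: h=4 -> slot 4
Insert 96: h=5 -> slot 5

Table: [None, None, 72, 24, 60, 96, None]
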